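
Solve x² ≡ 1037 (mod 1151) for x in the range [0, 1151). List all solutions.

Since 1151 ≡ 3 (mod 4), a square root of 1037 is 1037^((1151+1)/4) = 1037^288 mod 1151.
Repeated squaring: 1037^2≡335, 1037^4≡578, 1037^8≡294, 1037^16≡111, 1037^32≡811, 1037^64≡500, 1037^128≡233, 1037^256≡192 (mod 1151).
1037^288 = 1037^(256+32) ≡ 327 (mod 1151).
Check: 327² = 106929 ≡ 1037 (mod 1151). The two roots are 327 and 824.

327, 824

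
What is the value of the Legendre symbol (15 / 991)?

Euler's criterion: (15/991) ≡ 15^495 (mod 991).
15^2 ≡ 225 (mod 991)
15^4 ≡ 84 (mod 991)
15^8 ≡ 119 (mod 991)
15^16 ≡ 287 (mod 991)
15^32 ≡ 116 (mod 991)
15^64 ≡ 573 (mod 991)
15^128 ≡ 308 (mod 991)
15^256 ≡ 719 (mod 991)
15^495 = 15^(256+128+64+32+8+4+2+1) ≡ 990 (mod 991).
Result is 990 ≡ −1, so (15/991) = −1.

-1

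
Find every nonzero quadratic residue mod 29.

1, 4, 5, 6, 7, 9, 13, 16, 20, 22, 23, 24, 25, 28

Square k = 1,…,14 (k and 29−k give the same square):
1²=1, 2²=4, 3²=9, 4²=16, 5²=25, 6²≡7, 7²≡20, 8²≡6, 9²≡23, 10²≡13, 11²≡5, 12²≡28, 13²≡24, 14²≡22 (mod 29).
So the quadratic residues mod 29 are {1, 4, 5, 6, 7, 9, 13, 16, 20, 22, 23, 24, 25, 28}.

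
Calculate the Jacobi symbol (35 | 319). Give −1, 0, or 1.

Reciprocity: 35 ≡ 3 and 319 ≡ 3 (mod 4), so (35/319) = −(319/35).
Reduce top mod 35: now compute (4/35).
Pull out 2^2: since 35 ≡ 3 (mod 8), (2/35) = -1, so (2/35)^2 = +1.
Reached (1/35) = 1. Collecting the sign flips along the way, the symbol is -1.

-1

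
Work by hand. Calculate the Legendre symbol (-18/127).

Euler's criterion: (-18/127) ≡ 109^63 (mod 127).
109^2 ≡ 70 (mod 127)
109^4 ≡ 74 (mod 127)
109^8 ≡ 15 (mod 127)
109^16 ≡ 98 (mod 127)
109^32 ≡ 79 (mod 127)
109^63 = 109^(32+16+8+4+2+1) ≡ 126 (mod 127).
Result is 126 ≡ −1, so (-18/127) = −1.

-1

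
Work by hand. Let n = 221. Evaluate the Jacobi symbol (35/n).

1

Reciprocity: 35 ≡ 3 and 221 ≡ 1 (mod 4), so (35/221) = +(221/35).
Reduce top mod 35: now compute (11/35).
Reciprocity: 11 ≡ 3 and 35 ≡ 3 (mod 4), so (11/35) = −(35/11).
Reduce top mod 11: now compute (2/11).
Pull out 2: since 11 ≡ 3 (mod 8), (2/11) = -1.
Reached (1/11) = 1. Collecting the sign flips along the way, the symbol is +1.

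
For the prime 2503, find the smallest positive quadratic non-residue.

3

(2/2503) = +1, so 2 is a residue.
(3/2503) = −1, so 3 is the smallest positive non-residue mod 2503.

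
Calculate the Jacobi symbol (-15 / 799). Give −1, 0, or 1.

First reduce: -15 ≡ 784 (mod 799).
Pull out 2^4: since 799 ≡ 7 (mod 8), (2/799) = +1, so (2/799)^4 = +1.
Reciprocity: 49 ≡ 1 and 799 ≡ 3 (mod 4), so (49/799) = +(799/49).
Reduce top mod 49: now compute (15/49).
Reciprocity: 15 ≡ 3 and 49 ≡ 1 (mod 4), so (15/49) = +(49/15).
Reduce top mod 15: now compute (4/15).
Pull out 2^2: since 15 ≡ 7 (mod 8), (2/15) = +1, so (2/15)^2 = +1.
Reached (1/15) = 1. Collecting the sign flips along the way, the symbol is +1.

1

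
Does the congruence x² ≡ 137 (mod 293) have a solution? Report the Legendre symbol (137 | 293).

Euler's criterion: (137/293) ≡ 137^146 (mod 293).
137^2 ≡ 17 (mod 293)
137^4 ≡ 289 (mod 293)
137^8 ≡ 16 (mod 293)
137^16 ≡ 256 (mod 293)
137^32 ≡ 197 (mod 293)
137^64 ≡ 133 (mod 293)
137^128 ≡ 109 (mod 293)
137^146 = 137^(128+16+2) ≡ 1 (mod 293).
Result is 1, so (137/293) = 1.

1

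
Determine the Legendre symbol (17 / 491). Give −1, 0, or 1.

Reciprocity: 17 ≡ 1 and 491 ≡ 3 (mod 4), so (17/491) = +(491/17).
Reduce top mod 17: now compute (15/17).
Reciprocity: 15 ≡ 3 and 17 ≡ 1 (mod 4), so (15/17) = +(17/15).
Reduce top mod 15: now compute (2/15).
Pull out 2: since 15 ≡ 7 (mod 8), (2/15) = +1.
Reached (1/15) = 1. Collecting the sign flips along the way, the symbol is +1.

1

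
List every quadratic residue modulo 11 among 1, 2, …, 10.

1,3,4,5,9

Square k = 1,…,5 (k and 11−k give the same square):
1²=1, 2²=4, 3²=9, 4²≡5, 5²≡3 (mod 11).
So the quadratic residues mod 11 are {1, 3, 4, 5, 9}.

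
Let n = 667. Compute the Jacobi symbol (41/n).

-1

Reciprocity: 41 ≡ 1 and 667 ≡ 3 (mod 4), so (41/667) = +(667/41).
Reduce top mod 41: now compute (11/41).
Reciprocity: 11 ≡ 3 and 41 ≡ 1 (mod 4), so (11/41) = +(41/11).
Reduce top mod 11: now compute (8/11).
Pull out 2^3: since 11 ≡ 3 (mod 8), (2/11) = -1, so (2/11)^3 = -1.
Reached (1/11) = 1. Collecting the sign flips along the way, the symbol is -1.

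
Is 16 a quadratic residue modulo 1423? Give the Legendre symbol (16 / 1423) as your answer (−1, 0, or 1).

1

Pull out 2^4: since 1423 ≡ 7 (mod 8), (2/1423) = +1, so (2/1423)^4 = +1.
Reached (1/1423) = 1. Collecting the sign flips along the way, the symbol is +1.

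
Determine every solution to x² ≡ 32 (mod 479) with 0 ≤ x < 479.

210, 269

Since 479 ≡ 3 (mod 4), a square root of 32 is 32^((479+1)/4) = 32^120 mod 479.
Repeated squaring: 32^2≡66, 32^4≡45, 32^8≡109, 32^16≡385, 32^32≡214, 32^64≡291 (mod 479).
32^120 = 32^(64+32+16+8) ≡ 210 (mod 479).
Check: 210² = 44100 ≡ 32 (mod 479). The two roots are 210 and 269.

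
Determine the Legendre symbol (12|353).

-1

Pull out 2^2: since 353 ≡ 1 (mod 8), (2/353) = +1, so (2/353)^2 = +1.
Reciprocity: 3 ≡ 3 and 353 ≡ 1 (mod 4), so (3/353) = +(353/3).
Reduce top mod 3: now compute (2/3).
Pull out 2: since 3 ≡ 3 (mod 8), (2/3) = -1.
Reached (1/3) = 1. Collecting the sign flips along the way, the symbol is -1.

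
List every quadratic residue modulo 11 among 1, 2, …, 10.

Square k = 1,…,5 (k and 11−k give the same square):
1²=1, 2²=4, 3²=9, 4²≡5, 5²≡3 (mod 11).
So the quadratic residues mod 11 are {1, 3, 4, 5, 9}.

1 3 4 5 9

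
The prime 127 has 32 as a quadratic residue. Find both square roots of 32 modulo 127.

Since 127 ≡ 3 (mod 4), a square root of 32 is 32^((127+1)/4) = 32^32 mod 127.
Repeated squaring: 32^2≡8, 32^4≡64, 32^8≡32, 32^16≡8, 32^32≡64 (mod 127).
32^32 = 32^(32) ≡ 64 (mod 127).
Check: 64² = 4096 ≡ 32 (mod 127). The two roots are 63 and 64.

63, 64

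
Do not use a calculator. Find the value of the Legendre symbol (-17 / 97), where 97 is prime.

First reduce: -17 ≡ 80 (mod 97).
Pull out 2^4: since 97 ≡ 1 (mod 8), (2/97) = +1, so (2/97)^4 = +1.
Reciprocity: 5 ≡ 1 and 97 ≡ 1 (mod 4), so (5/97) = +(97/5).
Reduce top mod 5: now compute (2/5).
Pull out 2: since 5 ≡ 5 (mod 8), (2/5) = -1.
Reached (1/5) = 1. Collecting the sign flips along the way, the symbol is -1.

-1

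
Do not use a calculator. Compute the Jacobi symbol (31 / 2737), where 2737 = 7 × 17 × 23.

Reciprocity: 31 ≡ 3 and 2737 ≡ 1 (mod 4), so (31/2737) = +(2737/31).
Reduce top mod 31: now compute (9/31).
Reciprocity: 9 ≡ 1 and 31 ≡ 3 (mod 4), so (9/31) = +(31/9).
Reduce top mod 9: now compute (4/9).
Pull out 2^2: since 9 ≡ 1 (mod 8), (2/9) = +1, so (2/9)^2 = +1.
Reached (1/9) = 1. Collecting the sign flips along the way, the symbol is +1.

1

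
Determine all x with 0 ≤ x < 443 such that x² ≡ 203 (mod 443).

Since 443 ≡ 3 (mod 4), a square root of 203 is 203^((443+1)/4) = 203^111 mod 443.
Repeated squaring: 203^2≡10, 203^4≡100, 203^8≡254, 203^16≡281, 203^32≡107, 203^64≡374 (mod 443).
203^111 = 203^(64+32+8+4+2+1) ≡ 410 (mod 443).
Check: 410² = 168100 ≡ 203 (mod 443). The two roots are 33 and 410.

33, 410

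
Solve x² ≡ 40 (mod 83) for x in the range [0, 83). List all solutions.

Since 83 ≡ 3 (mod 4), a square root of 40 is 40^((83+1)/4) = 40^21 mod 83.
Repeated squaring: 40^2≡23, 40^4≡31, 40^8≡48, 40^16≡63 (mod 83).
40^21 = 40^(16+4+1) ≡ 17 (mod 83).
Check: 17² = 289 ≡ 40 (mod 83). The two roots are 17 and 66.

17, 66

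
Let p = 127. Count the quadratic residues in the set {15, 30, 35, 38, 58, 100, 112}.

5

(15/127) = +1 → QR.
(30/127) = +1 → QR.
(35/127) = +1 → QR.
(38/127) = +1 → QR.
(58/127) = -1 → non-residue.
(100/127) = +1 → QR.
(112/127) = -1 → non-residue.
Total quadratic residues among the 7: 5.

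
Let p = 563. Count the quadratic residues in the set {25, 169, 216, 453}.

2

(25/563) = +1 → QR.
(169/563) = +1 → QR.
(216/563) = -1 → non-residue.
(453/563) = -1 → non-residue.
Total quadratic residues among the 4: 2.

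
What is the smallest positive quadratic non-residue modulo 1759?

3

(2/1759) = +1, so 2 is a residue.
(3/1759) = −1, so 3 is the smallest positive non-residue mod 1759.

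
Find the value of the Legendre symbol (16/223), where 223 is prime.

Euler's criterion: (16/223) ≡ 16^111 (mod 223).
16^2 ≡ 33 (mod 223)
16^4 ≡ 197 (mod 223)
16^8 ≡ 7 (mod 223)
16^16 ≡ 49 (mod 223)
16^32 ≡ 171 (mod 223)
16^64 ≡ 28 (mod 223)
16^111 = 16^(64+32+8+4+2+1) ≡ 1 (mod 223).
Result is 1, so (16/223) = 1.

1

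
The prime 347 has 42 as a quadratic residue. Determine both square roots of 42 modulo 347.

70, 277

Since 347 ≡ 3 (mod 4), a square root of 42 is 42^((347+1)/4) = 42^87 mod 347.
Repeated squaring: 42^2≡29, 42^4≡147, 42^8≡95, 42^16≡3, 42^32≡9, 42^64≡81 (mod 347).
42^87 = 42^(64+16+4+2+1) ≡ 277 (mod 347).
Check: 277² = 76729 ≡ 42 (mod 347). The two roots are 70 and 277.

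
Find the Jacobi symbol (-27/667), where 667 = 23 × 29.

First reduce: -27 ≡ 640 (mod 667).
Pull out 2^7: since 667 ≡ 3 (mod 8), (2/667) = -1, so (2/667)^7 = -1.
Reciprocity: 5 ≡ 1 and 667 ≡ 3 (mod 4), so (5/667) = +(667/5).
Reduce top mod 5: now compute (2/5).
Pull out 2: since 5 ≡ 5 (mod 8), (2/5) = -1.
Reached (1/5) = 1. Collecting the sign flips along the way, the symbol is +1.

1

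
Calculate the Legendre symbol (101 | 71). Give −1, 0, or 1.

Euler's criterion: (101/71) ≡ 30^35 (mod 71).
30^2 ≡ 48 (mod 71)
30^4 ≡ 32 (mod 71)
30^8 ≡ 30 (mod 71)
30^16 ≡ 48 (mod 71)
30^32 ≡ 32 (mod 71)
30^35 = 30^(32+2+1) ≡ 1 (mod 71).
Result is 1, so (101/71) = 1.

1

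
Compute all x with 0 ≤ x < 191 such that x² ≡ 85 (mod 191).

Since 191 ≡ 3 (mod 4), a square root of 85 is 85^((191+1)/4) = 85^48 mod 191.
Repeated squaring: 85^2≡158, 85^4≡134, 85^8≡2, 85^16≡4, 85^32≡16 (mod 191).
85^48 = 85^(32+16) ≡ 64 (mod 191).
Check: 64² = 4096 ≡ 85 (mod 191). The two roots are 64 and 127.

64, 127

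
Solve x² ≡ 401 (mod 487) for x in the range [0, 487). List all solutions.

Since 487 ≡ 3 (mod 4), a square root of 401 is 401^((487+1)/4) = 401^122 mod 487.
Repeated squaring: 401^2≡91, 401^4≡2, 401^8≡4, 401^16≡16, 401^32≡256, 401^64≡278 (mod 487).
401^122 = 401^(64+32+16+8+2) ≡ 141 (mod 487).
Check: 141² = 19881 ≡ 401 (mod 487). The two roots are 141 and 346.

141, 346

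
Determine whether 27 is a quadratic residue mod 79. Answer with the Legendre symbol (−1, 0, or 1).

-1

Reciprocity: 27 ≡ 3 and 79 ≡ 3 (mod 4), so (27/79) = −(79/27).
Reduce top mod 27: now compute (25/27).
Reciprocity: 25 ≡ 1 and 27 ≡ 3 (mod 4), so (25/27) = +(27/25).
Reduce top mod 25: now compute (2/25).
Pull out 2: since 25 ≡ 1 (mod 8), (2/25) = +1.
Reached (1/25) = 1. Collecting the sign flips along the way, the symbol is -1.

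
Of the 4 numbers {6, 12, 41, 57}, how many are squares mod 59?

(6/59) = -1 → non-residue.
(12/59) = +1 → QR.
(41/59) = +1 → QR.
(57/59) = +1 → QR.
Total quadratic residues among the 4: 3.

3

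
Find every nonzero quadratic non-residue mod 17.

3,5,6,7,10,11,12,14

Square k = 1,…,8 (k and 17−k give the same square):
1²=1, 2²=4, 3²=9, 4²=16, 5²≡8, 6²≡2, 7²≡15, 8²≡13 (mod 17).
The residues are {1, 2, 4, 8, 9, 13, 15, 16}; the non-residues are the remaining 8 nonzero classes.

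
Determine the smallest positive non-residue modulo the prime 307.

2

(2/307) = −1, so 2 is the smallest positive non-residue mod 307.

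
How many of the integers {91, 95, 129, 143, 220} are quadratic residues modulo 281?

1

(91/281) = -1 → non-residue.
(95/281) = -1 → non-residue.
(129/281) = -1 → non-residue.
(143/281) = +1 → QR.
(220/281) = -1 → non-residue.
Total quadratic residues among the 5: 1.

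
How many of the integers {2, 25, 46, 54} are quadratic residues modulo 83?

(2/83) = -1 → non-residue.
(25/83) = +1 → QR.
(46/83) = -1 → non-residue.
(54/83) = -1 → non-residue.
Total quadratic residues among the 4: 1.

1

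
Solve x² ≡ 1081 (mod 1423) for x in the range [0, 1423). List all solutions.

Since 1423 ≡ 3 (mod 4), a square root of 1081 is 1081^((1423+1)/4) = 1081^356 mod 1423.
Repeated squaring: 1081^2≡278, 1081^4≡442, 1081^8≡413, 1081^16≡1232, 1081^32≡906, 1081^64≡1188, 1081^128≡1151, 1081^256≡1411 (mod 1423).
1081^356 = 1081^(256+64+32+4) ≡ 339 (mod 1423).
Check: 339² = 114921 ≡ 1081 (mod 1423). The two roots are 339 and 1084.

339, 1084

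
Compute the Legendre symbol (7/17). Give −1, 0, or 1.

Euler's criterion: (7/17) ≡ 7^8 (mod 17).
7^2 ≡ 15 (mod 17)
7^4 ≡ 4 (mod 17)
7^8 ≡ 16 (mod 17)
7^8 = 7^(8) ≡ 16 (mod 17).
Result is 16 ≡ −1, so (7/17) = −1.

-1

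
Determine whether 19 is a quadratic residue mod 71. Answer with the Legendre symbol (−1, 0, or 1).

1

Reciprocity: 19 ≡ 3 and 71 ≡ 3 (mod 4), so (19/71) = −(71/19).
Reduce top mod 19: now compute (14/19).
Pull out 2: since 19 ≡ 3 (mod 8), (2/19) = -1.
Reciprocity: 7 ≡ 3 and 19 ≡ 3 (mod 4), so (7/19) = −(19/7).
Reduce top mod 7: now compute (5/7).
Reciprocity: 5 ≡ 1 and 7 ≡ 3 (mod 4), so (5/7) = +(7/5).
Reduce top mod 5: now compute (2/5).
Pull out 2: since 5 ≡ 5 (mod 8), (2/5) = -1.
Reached (1/5) = 1. Collecting the sign flips along the way, the symbol is +1.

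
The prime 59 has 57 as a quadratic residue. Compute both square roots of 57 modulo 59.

23, 36

Since 59 ≡ 3 (mod 4), a square root of 57 is 57^((59+1)/4) = 57^15 mod 59.
Repeated squaring: 57^2≡4, 57^4≡16, 57^8≡20 (mod 59).
57^15 = 57^(8+4+2+1) ≡ 36 (mod 59).
Check: 36² = 1296 ≡ 57 (mod 59). The two roots are 23 and 36.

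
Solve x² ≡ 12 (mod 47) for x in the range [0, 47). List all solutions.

23, 24

Since 47 ≡ 3 (mod 4), a square root of 12 is 12^((47+1)/4) = 12^12 mod 47.
Repeated squaring: 12^2≡3, 12^4≡9, 12^8≡34 (mod 47).
12^12 = 12^(8+4) ≡ 24 (mod 47).
Check: 24² = 576 ≡ 12 (mod 47). The two roots are 23 and 24.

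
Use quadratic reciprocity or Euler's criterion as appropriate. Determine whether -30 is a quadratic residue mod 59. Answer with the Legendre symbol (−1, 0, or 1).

1

First reduce: -30 ≡ 29 (mod 59).
Reciprocity: 29 ≡ 1 and 59 ≡ 3 (mod 4), so (29/59) = +(59/29).
Reduce top mod 29: now compute (1/29).
Reached (1/29) = 1. Collecting the sign flips along the way, the symbol is +1.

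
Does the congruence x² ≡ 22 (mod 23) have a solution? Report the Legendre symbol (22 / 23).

Pull out 2: since 23 ≡ 7 (mod 8), (2/23) = +1.
Reciprocity: 11 ≡ 3 and 23 ≡ 3 (mod 4), so (11/23) = −(23/11).
Reduce top mod 11: now compute (1/11).
Reached (1/11) = 1. Collecting the sign flips along the way, the symbol is -1.

-1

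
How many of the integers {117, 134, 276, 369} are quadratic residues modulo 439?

(117/439) = +1 → QR.
(134/439) = -1 → non-residue.
(276/439) = +1 → QR.
(369/439) = -1 → non-residue.
Total quadratic residues among the 4: 2.

2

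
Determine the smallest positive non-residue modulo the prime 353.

(2/353) = +1, so 2 is a residue.
(3/353) = −1, so 3 is the smallest positive non-residue mod 353.

3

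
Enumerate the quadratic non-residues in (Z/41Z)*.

Square k = 1,…,20 (k and 41−k give the same square):
1²=1, 2²=4, 3²=9, 4²=16, 5²=25, 6²=36, 7²≡8, 8²≡23, 9²≡40, 10²≡18, 11²≡39, 12²≡21, 13²≡5, 14²≡32, 15²≡20, 16²≡10, 17²≡2, 18²≡37, 19²≡33, 20²≡31 (mod 41).
The residues are {1, 2, 4, 5, 8, 9, 10, 16, 18, 20, 21, 23, 25, 31, 32, 33, 36, 37, 39, 40}; the non-residues are the remaining 20 nonzero classes.

3,6,7,11,12,13,14,15,17,19,22,24,26,27,28,29,30,34,35,38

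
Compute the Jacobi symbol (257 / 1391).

Reciprocity: 257 ≡ 1 and 1391 ≡ 3 (mod 4), so (257/1391) = +(1391/257).
Reduce top mod 257: now compute (106/257).
Pull out 2: since 257 ≡ 1 (mod 8), (2/257) = +1.
Reciprocity: 53 ≡ 1 and 257 ≡ 1 (mod 4), so (53/257) = +(257/53).
Reduce top mod 53: now compute (45/53).
Reciprocity: 45 ≡ 1 and 53 ≡ 1 (mod 4), so (45/53) = +(53/45).
Reduce top mod 45: now compute (8/45).
Pull out 2^3: since 45 ≡ 5 (mod 8), (2/45) = -1, so (2/45)^3 = -1.
Reached (1/45) = 1. Collecting the sign flips along the way, the symbol is -1.

-1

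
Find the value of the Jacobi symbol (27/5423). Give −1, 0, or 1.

Reciprocity: 27 ≡ 3 and 5423 ≡ 3 (mod 4), so (27/5423) = −(5423/27).
Reduce top mod 27: now compute (23/27).
Reciprocity: 23 ≡ 3 and 27 ≡ 3 (mod 4), so (23/27) = −(27/23).
Reduce top mod 23: now compute (4/23).
Pull out 2^2: since 23 ≡ 7 (mod 8), (2/23) = +1, so (2/23)^2 = +1.
Reached (1/23) = 1. Collecting the sign flips along the way, the symbol is +1.

1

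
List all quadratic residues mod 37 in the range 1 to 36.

Square k = 1,…,18 (k and 37−k give the same square):
1²=1, 2²=4, 3²=9, 4²=16, 5²=25, 6²=36, 7²≡12, 8²≡27, 9²≡7, 10²≡26, 11²≡10, 12²≡33, 13²≡21, 14²≡11, 15²≡3, 16²≡34, 17²≡30, 18²≡28 (mod 37).
So the quadratic residues mod 37 are {1, 3, 4, 7, 9, 10, 11, 12, 16, 21, 25, 26, 27, 28, 30, 33, 34, 36}.

1,3,4,7,9,10,11,12,16,21,25,26,27,28,30,33,34,36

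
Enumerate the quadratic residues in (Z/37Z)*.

1 3 4 7 9 10 11 12 16 21 25 26 27 28 30 33 34 36

Square k = 1,…,18 (k and 37−k give the same square):
1²=1, 2²=4, 3²=9, 4²=16, 5²=25, 6²=36, 7²≡12, 8²≡27, 9²≡7, 10²≡26, 11²≡10, 12²≡33, 13²≡21, 14²≡11, 15²≡3, 16²≡34, 17²≡30, 18²≡28 (mod 37).
So the quadratic residues mod 37 are {1, 3, 4, 7, 9, 10, 11, 12, 16, 21, 25, 26, 27, 28, 30, 33, 34, 36}.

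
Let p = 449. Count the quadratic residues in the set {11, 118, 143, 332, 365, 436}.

2

(11/449) = +1 → QR.
(118/449) = +1 → QR.
(143/449) = -1 → non-residue.
(332/449) = -1 → non-residue.
(365/449) = -1 → non-residue.
(436/449) = -1 → non-residue.
Total quadratic residues among the 6: 2.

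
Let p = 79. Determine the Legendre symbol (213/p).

Euler's criterion: (213/79) ≡ 55^39 (mod 79).
55^2 ≡ 23 (mod 79)
55^4 ≡ 55 (mod 79)
55^8 ≡ 23 (mod 79)
55^16 ≡ 55 (mod 79)
55^32 ≡ 23 (mod 79)
55^39 = 55^(32+4+2+1) ≡ 1 (mod 79).
Result is 1, so (213/79) = 1.

1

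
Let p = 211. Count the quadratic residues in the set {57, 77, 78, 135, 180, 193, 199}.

(57/211) = -1 → non-residue.
(77/211) = -1 → non-residue.
(78/211) = +1 → QR.
(135/211) = -1 → non-residue.
(180/211) = +1 → QR.
(193/211) = +1 → QR.
(199/211) = +1 → QR.
Total quadratic residues among the 7: 4.

4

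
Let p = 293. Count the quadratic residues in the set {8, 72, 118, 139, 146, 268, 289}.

2

(8/293) = -1 → non-residue.
(72/293) = -1 → non-residue.
(118/293) = -1 → non-residue.
(139/293) = -1 → non-residue.
(146/293) = -1 → non-residue.
(268/293) = +1 → QR.
(289/293) = +1 → QR.
Total quadratic residues among the 7: 2.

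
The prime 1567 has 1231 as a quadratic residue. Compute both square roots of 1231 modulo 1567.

293, 1274

Since 1567 ≡ 3 (mod 4), a square root of 1231 is 1231^((1567+1)/4) = 1231^392 mod 1567.
Repeated squaring: 1231^2≡72, 1231^4≡483, 1231^8≡1373, 1231^16≡28, 1231^32≡784, 1231^64≡392, 1231^128≡98, 1231^256≡202 (mod 1567).
1231^392 = 1231^(256+128+8) ≡ 293 (mod 1567).
Check: 293² = 85849 ≡ 1231 (mod 1567). The two roots are 293 and 1274.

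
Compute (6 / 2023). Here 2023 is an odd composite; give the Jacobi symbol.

-1

Pull out 2: since 2023 ≡ 7 (mod 8), (2/2023) = +1.
Reciprocity: 3 ≡ 3 and 2023 ≡ 3 (mod 4), so (3/2023) = −(2023/3).
Reduce top mod 3: now compute (1/3).
Reached (1/3) = 1. Collecting the sign flips along the way, the symbol is -1.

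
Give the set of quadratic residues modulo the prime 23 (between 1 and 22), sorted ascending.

Square k = 1,…,11 (k and 23−k give the same square):
1²=1, 2²=4, 3²=9, 4²=16, 5²≡2, 6²≡13, 7²≡3, 8²≡18, 9²≡12, 10²≡8, 11²≡6 (mod 23).
So the quadratic residues mod 23 are {1, 2, 3, 4, 6, 8, 9, 12, 13, 16, 18}.

1,2,3,4,6,8,9,12,13,16,18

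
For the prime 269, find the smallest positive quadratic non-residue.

(2/269) = −1, so 2 is the smallest positive non-residue mod 269.

2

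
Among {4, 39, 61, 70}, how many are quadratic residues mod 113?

2

(4/113) = +1 → QR.
(39/113) = -1 → non-residue.
(61/113) = +1 → QR.
(70/113) = -1 → non-residue.
Total quadratic residues among the 4: 2.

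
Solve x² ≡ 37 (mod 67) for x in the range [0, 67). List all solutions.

Since 67 ≡ 3 (mod 4), a square root of 37 is 37^((67+1)/4) = 37^17 mod 67.
Repeated squaring: 37^2≡29, 37^4≡37, 37^8≡29, 37^16≡37 (mod 67).
37^17 = 37^(16+1) ≡ 29 (mod 67).
Check: 29² = 841 ≡ 37 (mod 67). The two roots are 29 and 38.

29, 38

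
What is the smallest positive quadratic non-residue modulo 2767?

3

(2/2767) = +1, so 2 is a residue.
(3/2767) = −1, so 3 is the smallest positive non-residue mod 2767.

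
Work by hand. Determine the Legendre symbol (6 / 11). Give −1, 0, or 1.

Euler's criterion: (6/11) ≡ 6^5 (mod 11).
6^2 ≡ 3 (mod 11)
6^4 ≡ 9 (mod 11)
6^5 = 6^(4+1) ≡ 10 (mod 11).
Result is 10 ≡ −1, so (6/11) = −1.

-1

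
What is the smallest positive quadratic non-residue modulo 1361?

(2/1361) = +1, so 2 is a residue.
(3/1361) = −1, so 3 is the smallest positive non-residue mod 1361.

3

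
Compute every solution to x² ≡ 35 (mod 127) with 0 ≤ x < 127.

17, 110

Since 127 ≡ 3 (mod 4), a square root of 35 is 35^((127+1)/4) = 35^32 mod 127.
Repeated squaring: 35^2≡82, 35^4≡120, 35^8≡49, 35^16≡115, 35^32≡17 (mod 127).
35^32 = 35^(32) ≡ 17 (mod 127).
Check: 17² = 289 ≡ 35 (mod 127). The two roots are 17 and 110.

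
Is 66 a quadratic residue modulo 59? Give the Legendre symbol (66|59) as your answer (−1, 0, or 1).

First reduce: 66 ≡ 7 (mod 59).
Reciprocity: 7 ≡ 3 and 59 ≡ 3 (mod 4), so (7/59) = −(59/7).
Reduce top mod 7: now compute (3/7).
Reciprocity: 3 ≡ 3 and 7 ≡ 3 (mod 4), so (3/7) = −(7/3).
Reduce top mod 3: now compute (1/3).
Reached (1/3) = 1. Collecting the sign flips along the way, the symbol is +1.

1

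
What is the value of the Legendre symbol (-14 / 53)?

-1

First reduce: -14 ≡ 39 (mod 53).
Reciprocity: 39 ≡ 3 and 53 ≡ 1 (mod 4), so (39/53) = +(53/39).
Reduce top mod 39: now compute (14/39).
Pull out 2: since 39 ≡ 7 (mod 8), (2/39) = +1.
Reciprocity: 7 ≡ 3 and 39 ≡ 3 (mod 4), so (7/39) = −(39/7).
Reduce top mod 7: now compute (4/7).
Pull out 2^2: since 7 ≡ 7 (mod 8), (2/7) = +1, so (2/7)^2 = +1.
Reached (1/7) = 1. Collecting the sign flips along the way, the symbol is -1.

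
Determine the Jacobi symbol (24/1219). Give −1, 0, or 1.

Pull out 2^3: since 1219 ≡ 3 (mod 8), (2/1219) = -1, so (2/1219)^3 = -1.
Reciprocity: 3 ≡ 3 and 1219 ≡ 3 (mod 4), so (3/1219) = −(1219/3).
Reduce top mod 3: now compute (1/3).
Reached (1/3) = 1. Collecting the sign flips along the way, the symbol is +1.

1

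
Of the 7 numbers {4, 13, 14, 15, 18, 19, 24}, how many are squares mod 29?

(4/29) = +1 → QR.
(13/29) = +1 → QR.
(14/29) = -1 → non-residue.
(15/29) = -1 → non-residue.
(18/29) = -1 → non-residue.
(19/29) = -1 → non-residue.
(24/29) = +1 → QR.
Total quadratic residues among the 7: 3.

3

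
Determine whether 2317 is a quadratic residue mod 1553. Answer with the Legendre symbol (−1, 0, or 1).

1

First reduce: 2317 ≡ 764 (mod 1553).
Pull out 2^2: since 1553 ≡ 1 (mod 8), (2/1553) = +1, so (2/1553)^2 = +1.
Reciprocity: 191 ≡ 3 and 1553 ≡ 1 (mod 4), so (191/1553) = +(1553/191).
Reduce top mod 191: now compute (25/191).
Reciprocity: 25 ≡ 1 and 191 ≡ 3 (mod 4), so (25/191) = +(191/25).
Reduce top mod 25: now compute (16/25).
Pull out 2^4: since 25 ≡ 1 (mod 8), (2/25) = +1, so (2/25)^4 = +1.
Reached (1/25) = 1. Collecting the sign flips along the way, the symbol is +1.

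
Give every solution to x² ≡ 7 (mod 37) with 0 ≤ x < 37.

37 ≡ 1 (mod 4), so we find a root by search.
Trying successive values, 9² = 81 ≡ 7 (mod 37). The other root is 37 − 9 = 28.

9, 28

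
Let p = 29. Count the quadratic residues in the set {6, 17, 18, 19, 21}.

1

(6/29) = +1 → QR.
(17/29) = -1 → non-residue.
(18/29) = -1 → non-residue.
(19/29) = -1 → non-residue.
(21/29) = -1 → non-residue.
Total quadratic residues among the 5: 1.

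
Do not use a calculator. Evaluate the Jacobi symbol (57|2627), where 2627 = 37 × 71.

-1

Reciprocity: 57 ≡ 1 and 2627 ≡ 3 (mod 4), so (57/2627) = +(2627/57).
Reduce top mod 57: now compute (5/57).
Reciprocity: 5 ≡ 1 and 57 ≡ 1 (mod 4), so (5/57) = +(57/5).
Reduce top mod 5: now compute (2/5).
Pull out 2: since 5 ≡ 5 (mod 8), (2/5) = -1.
Reached (1/5) = 1. Collecting the sign flips along the way, the symbol is -1.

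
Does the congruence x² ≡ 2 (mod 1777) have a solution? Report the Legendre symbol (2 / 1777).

Pull out 2: since 1777 ≡ 1 (mod 8), (2/1777) = +1.
Reached (1/1777) = 1. Collecting the sign flips along the way, the symbol is +1.

1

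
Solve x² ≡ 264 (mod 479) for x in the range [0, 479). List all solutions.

Since 479 ≡ 3 (mod 4), a square root of 264 is 264^((479+1)/4) = 264^120 mod 479.
Repeated squaring: 264^2≡241, 264^4≡122, 264^8≡35, 264^16≡267, 264^32≡397, 264^64≡18 (mod 479).
264^120 = 264^(64+32+16+8) ≡ 64 (mod 479).
Check: 64² = 4096 ≡ 264 (mod 479). The two roots are 64 and 415.

64, 415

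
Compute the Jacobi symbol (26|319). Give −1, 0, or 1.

-1

Pull out 2: since 319 ≡ 7 (mod 8), (2/319) = +1.
Reciprocity: 13 ≡ 1 and 319 ≡ 3 (mod 4), so (13/319) = +(319/13).
Reduce top mod 13: now compute (7/13).
Reciprocity: 7 ≡ 3 and 13 ≡ 1 (mod 4), so (7/13) = +(13/7).
Reduce top mod 7: now compute (6/7).
Pull out 2: since 7 ≡ 7 (mod 8), (2/7) = +1.
Reciprocity: 3 ≡ 3 and 7 ≡ 3 (mod 4), so (3/7) = −(7/3).
Reduce top mod 3: now compute (1/3).
Reached (1/3) = 1. Collecting the sign flips along the way, the symbol is -1.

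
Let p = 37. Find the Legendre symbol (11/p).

1

Euler's criterion: (11/37) ≡ 11^18 (mod 37).
11^2 ≡ 10 (mod 37)
11^4 ≡ 26 (mod 37)
11^8 ≡ 10 (mod 37)
11^16 ≡ 26 (mod 37)
11^18 = 11^(16+2) ≡ 1 (mod 37).
Result is 1, so (11/37) = 1.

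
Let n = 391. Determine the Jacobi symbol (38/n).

Pull out 2: since 391 ≡ 7 (mod 8), (2/391) = +1.
Reciprocity: 19 ≡ 3 and 391 ≡ 3 (mod 4), so (19/391) = −(391/19).
Reduce top mod 19: now compute (11/19).
Reciprocity: 11 ≡ 3 and 19 ≡ 3 (mod 4), so (11/19) = −(19/11).
Reduce top mod 11: now compute (8/11).
Pull out 2^3: since 11 ≡ 3 (mod 8), (2/11) = -1, so (2/11)^3 = -1.
Reached (1/11) = 1. Collecting the sign flips along the way, the symbol is -1.

-1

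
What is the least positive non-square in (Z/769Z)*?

7

(2/769) = +1, so 2 is a residue.
(3/769) = +1, so 3 is a residue.
(4/769) = +1, so 4 is a residue.
(5/769) = +1, so 5 is a residue.
(6/769) = +1, so 6 is a residue.
(7/769) = −1, so 7 is the smallest positive non-residue mod 769.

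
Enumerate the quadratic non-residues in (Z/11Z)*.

2 6 7 8 10

Square k = 1,…,5 (k and 11−k give the same square):
1²=1, 2²=4, 3²=9, 4²≡5, 5²≡3 (mod 11).
The residues are {1, 3, 4, 5, 9}; the non-residues are the remaining 5 nonzero classes.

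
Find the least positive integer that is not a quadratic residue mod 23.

5

(2/23) = +1, so 2 is a residue.
(3/23) = +1, so 3 is a residue.
(4/23) = +1, so 4 is a residue.
(5/23) = −1, so 5 is the smallest positive non-residue mod 23.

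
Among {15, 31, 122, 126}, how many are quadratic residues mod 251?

3

(15/251) = +1 → QR.
(31/251) = +1 → QR.
(122/251) = +1 → QR.
(126/251) = -1 → non-residue.
Total quadratic residues among the 4: 3.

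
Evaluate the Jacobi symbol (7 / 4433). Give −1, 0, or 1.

1

Reciprocity: 7 ≡ 3 and 4433 ≡ 1 (mod 4), so (7/4433) = +(4433/7).
Reduce top mod 7: now compute (2/7).
Pull out 2: since 7 ≡ 7 (mod 8), (2/7) = +1.
Reached (1/7) = 1. Collecting the sign flips along the way, the symbol is +1.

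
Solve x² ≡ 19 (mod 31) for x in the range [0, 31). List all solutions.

9, 22

Since 31 ≡ 3 (mod 4), a square root of 19 is 19^((31+1)/4) = 19^8 mod 31.
Repeated squaring: 19^2≡20, 19^4≡28, 19^8≡9 (mod 31).
19^8 = 19^(8) ≡ 9 (mod 31).
Check: 9² = 81 ≡ 19 (mod 31). The two roots are 9 and 22.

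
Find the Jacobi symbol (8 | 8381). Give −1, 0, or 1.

Pull out 2^3: since 8381 ≡ 5 (mod 8), (2/8381) = -1, so (2/8381)^3 = -1.
Reached (1/8381) = 1. Collecting the sign flips along the way, the symbol is -1.

-1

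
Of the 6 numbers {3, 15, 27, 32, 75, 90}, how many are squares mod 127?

(3/127) = -1 → non-residue.
(15/127) = +1 → QR.
(27/127) = -1 → non-residue.
(32/127) = +1 → QR.
(75/127) = -1 → non-residue.
(90/127) = -1 → non-residue.
Total quadratic residues among the 6: 2.

2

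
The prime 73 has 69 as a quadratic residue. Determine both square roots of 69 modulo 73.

19, 54

73 ≡ 1 (mod 4), so we find a root by search.
Trying successive values, 19² = 361 ≡ 69 (mod 73). The other root is 73 − 19 = 54.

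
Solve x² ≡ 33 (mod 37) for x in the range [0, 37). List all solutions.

12, 25

37 ≡ 1 (mod 4), so we find a root by search.
Trying successive values, 12² = 144 ≡ 33 (mod 37). The other root is 37 − 12 = 25.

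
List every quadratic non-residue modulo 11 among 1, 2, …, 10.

Square k = 1,…,5 (k and 11−k give the same square):
1²=1, 2²=4, 3²=9, 4²≡5, 5²≡3 (mod 11).
The residues are {1, 3, 4, 5, 9}; the non-residues are the remaining 5 nonzero classes.

2 6 7 8 10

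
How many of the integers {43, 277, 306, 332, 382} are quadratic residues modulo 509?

(43/509) = +1 → QR.
(277/509) = -1 → non-residue.
(306/509) = -1 → non-residue.
(332/509) = +1 → QR.
(382/509) = +1 → QR.
Total quadratic residues among the 5: 3.

3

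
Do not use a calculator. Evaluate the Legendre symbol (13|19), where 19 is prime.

-1

Euler's criterion: (13/19) ≡ 13^9 (mod 19).
13^2 ≡ 17 (mod 19)
13^4 ≡ 4 (mod 19)
13^8 ≡ 16 (mod 19)
13^9 = 13^(8+1) ≡ 18 (mod 19).
Result is 18 ≡ −1, so (13/19) = −1.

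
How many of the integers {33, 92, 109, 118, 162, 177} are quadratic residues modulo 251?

(33/251) = -1 → non-residue.
(92/251) = +1 → QR.
(109/251) = -1 → non-residue.
(118/251) = +1 → QR.
(162/251) = -1 → non-residue.
(177/251) = -1 → non-residue.
Total quadratic residues among the 6: 2.

2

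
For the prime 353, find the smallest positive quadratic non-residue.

3

(2/353) = +1, so 2 is a residue.
(3/353) = −1, so 3 is the smallest positive non-residue mod 353.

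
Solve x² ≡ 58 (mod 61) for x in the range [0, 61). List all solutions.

61 ≡ 1 (mod 4), so we find a root by search.
Trying successive values, 27² = 729 ≡ 58 (mod 61). The other root is 61 − 27 = 34.

27, 34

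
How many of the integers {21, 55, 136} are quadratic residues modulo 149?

(21/149) = -1 → non-residue.
(55/149) = -1 → non-residue.
(136/149) = -1 → non-residue.
Total quadratic residues among the 3: 0.

0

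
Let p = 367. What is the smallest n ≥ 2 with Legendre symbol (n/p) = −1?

(2/367) = +1, so 2 is a residue.
(3/367) = −1, so 3 is the smallest positive non-residue mod 367.

3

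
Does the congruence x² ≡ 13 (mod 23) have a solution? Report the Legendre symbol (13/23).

Reciprocity: 13 ≡ 1 and 23 ≡ 3 (mod 4), so (13/23) = +(23/13).
Reduce top mod 13: now compute (10/13).
Pull out 2: since 13 ≡ 5 (mod 8), (2/13) = -1.
Reciprocity: 5 ≡ 1 and 13 ≡ 1 (mod 4), so (5/13) = +(13/5).
Reduce top mod 5: now compute (3/5).
Reciprocity: 3 ≡ 3 and 5 ≡ 1 (mod 4), so (3/5) = +(5/3).
Reduce top mod 3: now compute (2/3).
Pull out 2: since 3 ≡ 3 (mod 8), (2/3) = -1.
Reached (1/3) = 1. Collecting the sign flips along the way, the symbol is +1.

1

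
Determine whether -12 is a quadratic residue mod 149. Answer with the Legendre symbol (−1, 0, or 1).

-1

Euler's criterion: (-12/149) ≡ 137^74 (mod 149).
137^2 ≡ 144 (mod 149)
137^4 ≡ 25 (mod 149)
137^8 ≡ 29 (mod 149)
137^16 ≡ 96 (mod 149)
137^32 ≡ 127 (mod 149)
137^64 ≡ 37 (mod 149)
137^74 = 137^(64+8+2) ≡ 148 (mod 149).
Result is 148 ≡ −1, so (-12/149) = −1.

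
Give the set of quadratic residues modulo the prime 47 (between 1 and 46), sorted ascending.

1, 2, 3, 4, 6, 7, 8, 9, 12, 14, 16, 17, 18, 21, 24, 25, 27, 28, 32, 34, 36, 37, 42

Square k = 1,…,23 (k and 47−k give the same square):
1²=1, 2²=4, 3²=9, 4²=16, 5²=25, 6²=36, 7²≡2, 8²≡17, 9²≡34, 10²≡6, 11²≡27, 12²≡3, 13²≡28, 14²≡8, 15²≡37, 16²≡21, 17²≡7, 18²≡42, 19²≡32, 20²≡24, 21²≡18, 22²≡14, 23²≡12 (mod 47).
So the quadratic residues mod 47 are {1, 2, 3, 4, 6, 7, 8, 9, 12, 14, 16, 17, 18, 21, 24, 25, 27, 28, 32, 34, 36, 37, 42}.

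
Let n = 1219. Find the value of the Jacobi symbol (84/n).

1

Pull out 2^2: since 1219 ≡ 3 (mod 8), (2/1219) = -1, so (2/1219)^2 = +1.
Reciprocity: 21 ≡ 1 and 1219 ≡ 3 (mod 4), so (21/1219) = +(1219/21).
Reduce top mod 21: now compute (1/21).
Reached (1/21) = 1. Collecting the sign flips along the way, the symbol is +1.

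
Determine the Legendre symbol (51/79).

1

Reciprocity: 51 ≡ 3 and 79 ≡ 3 (mod 4), so (51/79) = −(79/51).
Reduce top mod 51: now compute (28/51).
Pull out 2^2: since 51 ≡ 3 (mod 8), (2/51) = -1, so (2/51)^2 = +1.
Reciprocity: 7 ≡ 3 and 51 ≡ 3 (mod 4), so (7/51) = −(51/7).
Reduce top mod 7: now compute (2/7).
Pull out 2: since 7 ≡ 7 (mod 8), (2/7) = +1.
Reached (1/7) = 1. Collecting the sign flips along the way, the symbol is +1.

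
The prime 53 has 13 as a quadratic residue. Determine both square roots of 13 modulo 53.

15, 38

53 ≡ 1 (mod 4), so we find a root by search.
Trying successive values, 15² = 225 ≡ 13 (mod 53). The other root is 53 − 15 = 38.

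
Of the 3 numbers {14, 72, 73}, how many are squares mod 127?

2

(14/127) = -1 → non-residue.
(72/127) = +1 → QR.
(73/127) = +1 → QR.
Total quadratic residues among the 3: 2.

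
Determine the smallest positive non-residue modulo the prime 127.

3

(2/127) = +1, so 2 is a residue.
(3/127) = −1, so 3 is the smallest positive non-residue mod 127.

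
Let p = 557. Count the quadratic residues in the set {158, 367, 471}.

(158/557) = -1 → non-residue.
(367/557) = +1 → QR.
(471/557) = -1 → non-residue.
Total quadratic residues among the 3: 1.

1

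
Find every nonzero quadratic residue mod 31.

1, 2, 4, 5, 7, 8, 9, 10, 14, 16, 18, 19, 20, 25, 28

Square k = 1,…,15 (k and 31−k give the same square):
1²=1, 2²=4, 3²=9, 4²=16, 5²=25, 6²≡5, 7²≡18, 8²≡2, 9²≡19, 10²≡7, 11²≡28, 12²≡20, 13²≡14, 14²≡10, 15²≡8 (mod 31).
So the quadratic residues mod 31 are {1, 2, 4, 5, 7, 8, 9, 10, 14, 16, 18, 19, 20, 25, 28}.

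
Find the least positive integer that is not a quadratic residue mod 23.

(2/23) = +1, so 2 is a residue.
(3/23) = +1, so 3 is a residue.
(4/23) = +1, so 4 is a residue.
(5/23) = −1, so 5 is the smallest positive non-residue mod 23.

5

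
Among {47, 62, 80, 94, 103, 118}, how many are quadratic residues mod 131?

3

(47/131) = -1 → non-residue.
(62/131) = +1 → QR.
(80/131) = +1 → QR.
(94/131) = +1 → QR.
(103/131) = -1 → non-residue.
(118/131) = -1 → non-residue.
Total quadratic residues among the 6: 3.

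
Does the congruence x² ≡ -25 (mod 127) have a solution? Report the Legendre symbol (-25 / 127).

First reduce: -25 ≡ 102 (mod 127).
Pull out 2: since 127 ≡ 7 (mod 8), (2/127) = +1.
Reciprocity: 51 ≡ 3 and 127 ≡ 3 (mod 4), so (51/127) = −(127/51).
Reduce top mod 51: now compute (25/51).
Reciprocity: 25 ≡ 1 and 51 ≡ 3 (mod 4), so (25/51) = +(51/25).
Reduce top mod 25: now compute (1/25).
Reached (1/25) = 1. Collecting the sign flips along the way, the symbol is -1.

-1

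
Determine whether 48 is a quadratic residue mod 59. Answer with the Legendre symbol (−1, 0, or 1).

1

Pull out 2^4: since 59 ≡ 3 (mod 8), (2/59) = -1, so (2/59)^4 = +1.
Reciprocity: 3 ≡ 3 and 59 ≡ 3 (mod 4), so (3/59) = −(59/3).
Reduce top mod 3: now compute (2/3).
Pull out 2: since 3 ≡ 3 (mod 8), (2/3) = -1.
Reached (1/3) = 1. Collecting the sign flips along the way, the symbol is +1.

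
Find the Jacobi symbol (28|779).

-1

Pull out 2^2: since 779 ≡ 3 (mod 8), (2/779) = -1, so (2/779)^2 = +1.
Reciprocity: 7 ≡ 3 and 779 ≡ 3 (mod 4), so (7/779) = −(779/7).
Reduce top mod 7: now compute (2/7).
Pull out 2: since 7 ≡ 7 (mod 8), (2/7) = +1.
Reached (1/7) = 1. Collecting the sign flips along the way, the symbol is -1.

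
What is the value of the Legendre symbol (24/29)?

1

Pull out 2^3: since 29 ≡ 5 (mod 8), (2/29) = -1, so (2/29)^3 = -1.
Reciprocity: 3 ≡ 3 and 29 ≡ 1 (mod 4), so (3/29) = +(29/3).
Reduce top mod 3: now compute (2/3).
Pull out 2: since 3 ≡ 3 (mod 8), (2/3) = -1.
Reached (1/3) = 1. Collecting the sign flips along the way, the symbol is +1.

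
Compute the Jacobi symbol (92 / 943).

0

Pull out 2^2: since 943 ≡ 7 (mod 8), (2/943) = +1, so (2/943)^2 = +1.
Reciprocity: 23 ≡ 3 and 943 ≡ 3 (mod 4), so (23/943) = −(943/23).
Reduce top mod 23: now compute (0/23).
Top reduces to 0: gcd > 1, so the symbol is 0.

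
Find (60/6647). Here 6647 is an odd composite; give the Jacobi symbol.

Pull out 2^2: since 6647 ≡ 7 (mod 8), (2/6647) = +1, so (2/6647)^2 = +1.
Reciprocity: 15 ≡ 3 and 6647 ≡ 3 (mod 4), so (15/6647) = −(6647/15).
Reduce top mod 15: now compute (2/15).
Pull out 2: since 15 ≡ 7 (mod 8), (2/15) = +1.
Reached (1/15) = 1. Collecting the sign flips along the way, the symbol is -1.

-1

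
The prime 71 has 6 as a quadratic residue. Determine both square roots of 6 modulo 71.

Since 71 ≡ 3 (mod 4), a square root of 6 is 6^((71+1)/4) = 6^18 mod 71.
Repeated squaring: 6^2≡36, 6^4≡18, 6^8≡40, 6^16≡38 (mod 71).
6^18 = 6^(16+2) ≡ 19 (mod 71).
Check: 19² = 361 ≡ 6 (mod 71). The two roots are 19 and 52.

19, 52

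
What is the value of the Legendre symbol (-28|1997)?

1

First reduce: -28 ≡ 1969 (mod 1997).
Reciprocity: 1969 ≡ 1 and 1997 ≡ 1 (mod 4), so (1969/1997) = +(1997/1969).
Reduce top mod 1969: now compute (28/1969).
Pull out 2^2: since 1969 ≡ 1 (mod 8), (2/1969) = +1, so (2/1969)^2 = +1.
Reciprocity: 7 ≡ 3 and 1969 ≡ 1 (mod 4), so (7/1969) = +(1969/7).
Reduce top mod 7: now compute (2/7).
Pull out 2: since 7 ≡ 7 (mod 8), (2/7) = +1.
Reached (1/7) = 1. Collecting the sign flips along the way, the symbol is +1.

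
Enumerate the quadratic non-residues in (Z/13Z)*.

Square k = 1,…,6 (k and 13−k give the same square):
1²=1, 2²=4, 3²=9, 4²≡3, 5²≡12, 6²≡10 (mod 13).
The residues are {1, 3, 4, 9, 10, 12}; the non-residues are the remaining 6 nonzero classes.

2,5,6,7,8,11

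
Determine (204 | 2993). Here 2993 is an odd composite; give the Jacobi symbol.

-1

Pull out 2^2: since 2993 ≡ 1 (mod 8), (2/2993) = +1, so (2/2993)^2 = +1.
Reciprocity: 51 ≡ 3 and 2993 ≡ 1 (mod 4), so (51/2993) = +(2993/51).
Reduce top mod 51: now compute (35/51).
Reciprocity: 35 ≡ 3 and 51 ≡ 3 (mod 4), so (35/51) = −(51/35).
Reduce top mod 35: now compute (16/35).
Pull out 2^4: since 35 ≡ 3 (mod 8), (2/35) = -1, so (2/35)^4 = +1.
Reached (1/35) = 1. Collecting the sign flips along the way, the symbol is -1.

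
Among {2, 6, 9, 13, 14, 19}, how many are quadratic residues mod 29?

3

(2/29) = -1 → non-residue.
(6/29) = +1 → QR.
(9/29) = +1 → QR.
(13/29) = +1 → QR.
(14/29) = -1 → non-residue.
(19/29) = -1 → non-residue.
Total quadratic residues among the 6: 3.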